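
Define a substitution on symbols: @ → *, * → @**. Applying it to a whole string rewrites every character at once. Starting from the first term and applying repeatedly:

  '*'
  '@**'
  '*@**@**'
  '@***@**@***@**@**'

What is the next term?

Replace each of the 17 characters of @***@**@***@**@** in place — * @** @** @** * @** @** * @** @** @** * @** @** * @** @** — and concatenate.

*@**@**@***@**@***@**@**@***@**@***@**@**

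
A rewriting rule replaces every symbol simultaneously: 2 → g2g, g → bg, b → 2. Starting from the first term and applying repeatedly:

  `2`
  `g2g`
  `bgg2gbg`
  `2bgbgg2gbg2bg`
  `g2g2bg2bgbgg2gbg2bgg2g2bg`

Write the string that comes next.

Applying the rule to each of the 25 symbols of g2g2bg2bgbgg2gbg2bgg2g2bg gives the pieces bg g2g bg g2g 2 bg g2g 2 bg 2 bg bg g2g bg 2 bg g2g 2 bg bg g2g bg g2g 2 bg, which concatenate to the answer.

bgg2gbgg2g2bgg2g2bg2bgbgg2gbg2bgg2g2bgbgg2gbgg2g2bg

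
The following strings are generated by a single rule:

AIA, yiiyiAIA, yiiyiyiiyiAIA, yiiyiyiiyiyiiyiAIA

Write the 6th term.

yiiyiyiiyiyiiyiyiiyiyiiyiAIA

Every step adds yiiyi at the front: s(k+1) = yiiyi·s(k).
From yiiyiyiiyiyiiyiAIA, 2 further steps: yiiyiyiiyiyiiyiAIA → yiiyiyiiyiyiiyiyiiyiAIA → (answer).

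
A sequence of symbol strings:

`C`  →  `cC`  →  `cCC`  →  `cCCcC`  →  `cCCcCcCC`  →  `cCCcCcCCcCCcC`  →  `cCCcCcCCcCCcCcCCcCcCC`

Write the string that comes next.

Each term (from the third on) is the previous term followed by the one before it: term 3 = cC·C = cCC.
So term 8 is cCCcCcCCcCCcCcCCcCcCC·cCCcCcCCcCCcC.

cCCcCcCCcCCcCcCCcCcCCcCCcCcCCcCCcC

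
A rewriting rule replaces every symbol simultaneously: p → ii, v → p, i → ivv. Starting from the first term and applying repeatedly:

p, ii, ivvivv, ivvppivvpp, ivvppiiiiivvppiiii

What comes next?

Rewriting the 18 symbols of ivvppiiiiivvppiiii one by one yields ivv p p ii ii ivv ivv ivv ivv ivv p p ii ii ivv ivv ivv ivv; concatenated:

ivvppiiiiivvivvivvivvivvppiiiiivvivvivvivv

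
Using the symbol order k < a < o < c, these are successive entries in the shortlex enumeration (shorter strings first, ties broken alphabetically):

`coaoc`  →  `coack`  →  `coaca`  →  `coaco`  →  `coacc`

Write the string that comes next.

Treat coacc as a base-4 numeral over the given alphabet and add one, carrying through any trailing c's.

cookk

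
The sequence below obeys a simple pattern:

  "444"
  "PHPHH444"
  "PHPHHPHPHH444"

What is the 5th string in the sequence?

Each term is the previous one with PHPHH prepended.
From PHPHHPHPHH444, 2 further steps: PHPHHPHPHH444 → PHPHHPHPHHPHPHH444 → (answer).

PHPHHPHPHHPHPHHPHPHH444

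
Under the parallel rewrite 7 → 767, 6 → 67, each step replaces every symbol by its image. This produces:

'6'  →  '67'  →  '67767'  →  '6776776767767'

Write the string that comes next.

φ(6776776767767) expands symbol-by-symbol to 67 767 767 67 767 767 67 767 67 767 767 67 767; joining the 13 pieces gives the next term.

6776776767767767677676776776767767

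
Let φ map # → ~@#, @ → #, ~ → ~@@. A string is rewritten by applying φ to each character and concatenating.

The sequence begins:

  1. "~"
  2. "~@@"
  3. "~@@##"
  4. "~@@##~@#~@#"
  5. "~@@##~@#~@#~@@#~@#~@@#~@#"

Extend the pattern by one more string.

~@@##~@#~@#~@@#~@#~@@#~@#~@@##~@#~@@#~@#~@@##~@#~@@#~@#

Replace each of the 25 characters of ~@@##~@#~@#~@@#~@#~@@#~@# in place — ~@@ # # ~@# ~@# ~@@ # ~@# ~@@ # ~@# ~@@ # # ~@# ~@@ # ~@# ~@@ # # ~@# ~@@ # ~@# — and concatenate.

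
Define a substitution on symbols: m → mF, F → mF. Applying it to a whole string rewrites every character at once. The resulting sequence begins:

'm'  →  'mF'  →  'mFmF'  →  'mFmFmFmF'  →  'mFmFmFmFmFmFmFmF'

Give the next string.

Replace each of the 16 characters of mFmFmFmFmFmFmFmF in place — mF mF mF mF mF mF mF mF mF mF mF mF mF mF mF mF — and concatenate.

mFmFmFmFmFmFmFmFmFmFmFmFmFmFmFmF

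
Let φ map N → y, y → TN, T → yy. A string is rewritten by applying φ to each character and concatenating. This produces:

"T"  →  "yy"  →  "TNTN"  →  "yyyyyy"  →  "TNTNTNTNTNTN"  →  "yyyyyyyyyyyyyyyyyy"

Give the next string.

TNTNTNTNTNTNTNTNTNTNTNTNTNTNTNTNTNTN

Applying the rule to each of the 18 symbols of yyyyyyyyyyyyyyyyyy gives the pieces TN TN TN TN TN TN TN TN TN TN TN TN TN TN TN TN TN TN, which concatenate to the answer.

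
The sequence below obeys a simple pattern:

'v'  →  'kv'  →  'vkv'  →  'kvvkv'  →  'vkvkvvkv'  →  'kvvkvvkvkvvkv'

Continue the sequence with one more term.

Each term (from the third on) is the two preceding terms concatenated in order: term 3 = v·kv = vkv.
So term 7 is vkvkvvkv·kvvkvvkvkvvkv.

vkvkvvkvkvvkvvkvkvvkv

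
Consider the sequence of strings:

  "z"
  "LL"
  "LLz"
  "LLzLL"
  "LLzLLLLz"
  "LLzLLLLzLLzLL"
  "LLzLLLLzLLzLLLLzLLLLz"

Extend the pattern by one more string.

LLzLLLLzLLzLLLLzLLLLzLLzLLLLzLLzLL

Each term (from the third on) is the previous term followed by the one before it: term 3 = LL·z = LLz.
So term 8 is LLzLLLLzLLzLLLLzLLLLz·LLzLLLLzLLzLL.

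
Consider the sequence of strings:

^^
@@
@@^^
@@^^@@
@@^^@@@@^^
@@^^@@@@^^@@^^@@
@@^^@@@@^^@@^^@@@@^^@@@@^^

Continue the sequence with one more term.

This is a Fibonacci-style word recurrence s(k) = s(k−1)·s(k−2): e.g. @@·^^ = @@^^.
So term 8 is @@^^@@@@^^@@^^@@@@^^@@@@^^·@@^^@@@@^^@@^^@@.

@@^^@@@@^^@@^^@@@@^^@@@@^^@@^^@@@@^^@@^^@@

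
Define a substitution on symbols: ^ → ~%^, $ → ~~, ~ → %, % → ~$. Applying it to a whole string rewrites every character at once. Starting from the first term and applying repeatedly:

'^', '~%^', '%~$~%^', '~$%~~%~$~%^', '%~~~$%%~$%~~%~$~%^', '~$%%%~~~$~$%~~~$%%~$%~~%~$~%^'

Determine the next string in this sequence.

Replace each of the 29 characters of ~$%%%~~~$~$%~~~$%%~$%~~%~$~%^ in place — % ~~ ~$ ~$ ~$ % % % ~~ % ~~ ~$ % % % ~~ ~$ ~$ % ~~ ~$ % % ~$ % ~~ % ~$ ~%^ — and concatenate.

%~~~$~$~$%%%~~%~~~$%%%~~~$~$%~~~$%%~$%~~%~$~%^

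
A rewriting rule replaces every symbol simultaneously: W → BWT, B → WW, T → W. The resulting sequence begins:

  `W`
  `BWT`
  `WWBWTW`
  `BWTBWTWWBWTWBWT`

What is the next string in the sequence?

Rewriting the 15 symbols of BWTBWTWWBWTWBWT one by one yields WW BWT W WW BWT W BWT BWT WW BWT W BWT WW BWT W; concatenated:

WWBWTWWWBWTWBWTBWTWWBWTWBWTWWBWTW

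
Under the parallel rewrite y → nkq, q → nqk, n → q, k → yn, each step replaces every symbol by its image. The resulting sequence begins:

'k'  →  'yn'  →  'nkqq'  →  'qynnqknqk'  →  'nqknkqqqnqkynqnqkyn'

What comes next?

qnqkynqynnqknqknqkqnqkynnkqqnqkqnqkynnkqq

φ(nqknkqqqnqkynqnqkyn) expands symbol-by-symbol to q nqk yn q yn nqk nqk nqk q nqk yn nkq q nqk q nqk yn nkq q; joining the 19 pieces gives the next term.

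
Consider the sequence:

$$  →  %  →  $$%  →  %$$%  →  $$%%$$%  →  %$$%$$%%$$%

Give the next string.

$$%%$$%%$$%$$%%$$%

From term 3 onward, concatenate the second-to-last term with the last: $$·% = $$%, %·$$% = %$$%, …
Continuing: $$%%$$% · %$$%$$%%$$% gives term 7.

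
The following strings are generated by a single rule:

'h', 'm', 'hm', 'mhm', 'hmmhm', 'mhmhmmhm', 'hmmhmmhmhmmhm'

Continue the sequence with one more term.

mhmhmmhmhmmhmmhmhmmhm

This is a Fibonacci-style word recurrence s(k) = s(k−2)·s(k−1): e.g. h·m = hm.
The next term joins mhmhmmhm and hmmhmmhmhmmhm.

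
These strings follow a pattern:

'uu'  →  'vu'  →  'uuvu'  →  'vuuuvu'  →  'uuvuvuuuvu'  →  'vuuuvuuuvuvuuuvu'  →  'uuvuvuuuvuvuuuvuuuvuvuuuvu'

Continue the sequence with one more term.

vuuuvuuuvuvuuuvuuuvuvuuuvuvuuuvuuuvuvuuuvu

From term 3 onward, concatenate the second-to-last term with the last: uu·vu = uuvu, vu·uuvu = vuuuvu, …
The next term joins vuuuvuuuvuvuuuvu and uuvuvuuuvuvuuuvuuuvuvuuuvu.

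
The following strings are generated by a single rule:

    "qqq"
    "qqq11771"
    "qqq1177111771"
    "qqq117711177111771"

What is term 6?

The strings grow by a fixed suffix 11771 each time.
From qqq117711177111771, 2 further steps: qqq117711177111771 → qqq11771117711177111771 → (answer).

qqq1177111771117711177111771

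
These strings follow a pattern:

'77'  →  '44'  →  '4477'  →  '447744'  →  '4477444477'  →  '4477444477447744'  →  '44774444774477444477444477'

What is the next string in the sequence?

447744447744774444774444774477444477447744

This is a Fibonacci-style word recurrence s(k) = s(k−1)·s(k−2): e.g. 44·77 = 4477.
Continuing: 44774444774477444477444477 · 4477444477447744 gives term 8.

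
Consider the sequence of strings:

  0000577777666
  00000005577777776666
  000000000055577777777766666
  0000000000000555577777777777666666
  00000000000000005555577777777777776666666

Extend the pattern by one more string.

Reading off run lengths: 0 runs 4, 7, 10, 13, 16; 5 runs 1, 2, 3, 4, 5; 7 runs 5, 7, 9, 11, 13; 6 runs 3, 4, 5, 6, 7 — each is linear in n, where the shown terms are n = 2, 3, 4, 5, 6.
For the next term, n = 7, so the run lengths are 19, 6, 15, 8.

000000000000000000055555577777777777777766666666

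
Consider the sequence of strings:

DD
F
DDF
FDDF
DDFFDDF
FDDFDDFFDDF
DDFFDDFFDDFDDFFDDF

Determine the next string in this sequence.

From term 3 onward, concatenate the second-to-last term with the last: DD·F = DDF, F·DDF = FDDF, …
So term 8 is FDDFDDFFDDF·DDFFDDFFDDFDDFFDDF.

FDDFDDFFDDFDDFFDDFFDDFDDFFDDF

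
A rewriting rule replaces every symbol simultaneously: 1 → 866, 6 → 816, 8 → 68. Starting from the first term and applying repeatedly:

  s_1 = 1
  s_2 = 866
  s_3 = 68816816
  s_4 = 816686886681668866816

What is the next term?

6886681681668816686881681668866816816686881681668866816

Applying the rule to each of the 21 symbols of 816686886681668866816 gives the pieces 68 866 816 816 68 816 68 68 816 816 68 866 816 816 68 68 816 816 68 866 816, which concatenate to the answer.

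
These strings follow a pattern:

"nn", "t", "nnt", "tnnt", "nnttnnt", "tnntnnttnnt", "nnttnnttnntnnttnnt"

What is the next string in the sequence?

tnntnnttnntnnttnnttnntnnttnnt

Each term (from the third on) is the two preceding terms concatenated in order: term 3 = nn·t = nnt.
Continuing: tnntnnttnnt · nnttnnttnntnnttnnt gives term 8.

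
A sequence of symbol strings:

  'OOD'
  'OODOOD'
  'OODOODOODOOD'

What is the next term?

OODOODOODOODOODOODOODOOD

Each string is two copies of the previous one concatenated.
So the next term is two copies of OODOODOODOOD.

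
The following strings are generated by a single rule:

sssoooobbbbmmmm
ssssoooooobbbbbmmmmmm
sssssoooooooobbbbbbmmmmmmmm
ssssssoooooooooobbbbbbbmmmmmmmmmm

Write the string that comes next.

The n-th term is n+1 s's then 2n o's then n+2 b's then 2n m's, where the shown terms are n = 2, 3, 4, 5.
At n = 6 the blocks have lengths 7, 12, 8, 12.

sssssssoooooooooooobbbbbbbbmmmmmmmmmmmm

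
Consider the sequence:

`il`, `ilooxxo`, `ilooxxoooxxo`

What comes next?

ilooxxoooxxoooxxo

Every step adds ooxxo to the end: s(k+1) = s(k)·ooxxo.
One more step from ilooxxoooxxo gives the answer.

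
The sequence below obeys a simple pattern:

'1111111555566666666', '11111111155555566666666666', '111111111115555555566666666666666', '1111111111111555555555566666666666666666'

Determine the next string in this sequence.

11111111111111155555555555566666666666666666666

Reading off run lengths: 1 runs 7, 9, 11, 13; 5 runs 4, 6, 8, 10; 6 runs 8, 11, 14, 17 — each is linear in n, where the shown terms are n = 2, 3, 4, 5.
Setting n = 6 gives 15, 12, 20 characters in each block.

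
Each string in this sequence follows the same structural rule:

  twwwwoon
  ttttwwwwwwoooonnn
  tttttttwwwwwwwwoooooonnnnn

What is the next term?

ttttttttttwwwwwwwwwwoooooooonnnnnnn

Each string has the form t^{3n-2} w^{2n+2} o^{2n} n^{2n-1} (n = 1, 2, …).
At n = 4 the blocks have lengths 10, 10, 8, 7.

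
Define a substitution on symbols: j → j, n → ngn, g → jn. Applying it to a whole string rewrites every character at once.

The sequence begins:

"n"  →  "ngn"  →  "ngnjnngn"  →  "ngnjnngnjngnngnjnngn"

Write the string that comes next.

ngnjnngnjngnngnjnngnjngnjnngnngnjnngnjngnngnjnngn

φ(ngnjnngnjngnngnjnngn) expands symbol-by-symbol to ngn jn ngn j ngn ngn jn ngn j ngn jn ngn ngn jn ngn j ngn ngn jn ngn; joining the 20 pieces gives the next term.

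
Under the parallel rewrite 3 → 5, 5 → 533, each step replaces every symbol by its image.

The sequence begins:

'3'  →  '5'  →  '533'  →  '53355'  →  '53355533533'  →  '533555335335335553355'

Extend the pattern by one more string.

Replace each of the 21 characters of 533555335335335553355 in place — 533 5 5 533 533 533 5 5 533 5 5 533 5 5 533 533 533 5 5 533 533 — and concatenate.

5335553353353355533555335553353353355533533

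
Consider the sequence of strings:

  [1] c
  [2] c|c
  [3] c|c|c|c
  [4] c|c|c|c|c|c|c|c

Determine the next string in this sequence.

Every step duplicates the string with '|' between the halves.
One more doubling of c|c|c|c|c|c|c|c gives the answer.

c|c|c|c|c|c|c|c|c|c|c|c|c|c|c|c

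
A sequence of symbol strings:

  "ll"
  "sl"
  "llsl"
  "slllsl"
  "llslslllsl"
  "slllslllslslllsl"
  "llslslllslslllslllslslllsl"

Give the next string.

slllslllslslllslllslslllslslllslllslslllsl

Each term (from the third on) is the two preceding terms concatenated in order: term 3 = ll·sl = llsl.
So term 8 is slllslllslslllsl·llslslllslslllslllslslllsl.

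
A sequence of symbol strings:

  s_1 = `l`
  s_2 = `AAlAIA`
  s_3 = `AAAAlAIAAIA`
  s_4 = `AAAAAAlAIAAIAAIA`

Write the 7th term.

Every step adds AA to the front and AIA to the end of the previous string.
From AAAAAAlAIAAIAAIA, 3 further steps: AAAAAAlAIAAIAAIA → AAAAAAAAlAIAAIAAIAAIA → AAAAAAAAAAlAIAAIAAIAAIAAIA → (answer).

AAAAAAAAAAAAlAIAAIAAIAAIAAIAAIA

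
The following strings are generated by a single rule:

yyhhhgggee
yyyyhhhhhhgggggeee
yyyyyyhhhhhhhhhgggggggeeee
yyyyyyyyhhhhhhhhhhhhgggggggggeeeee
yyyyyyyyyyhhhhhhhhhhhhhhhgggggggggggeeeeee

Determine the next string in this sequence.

Term n consists of 2n y's, followed by 3n h's, followed by 2n+1 g's, followed by n+1 e's (n = 1, 2, …).
At n = 6 the blocks have lengths 12, 18, 13, 7.

yyyyyyyyyyyyhhhhhhhhhhhhhhhhhhgggggggggggggeeeeeee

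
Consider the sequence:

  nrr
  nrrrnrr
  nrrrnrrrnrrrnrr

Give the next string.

nrrrnrrrnrrrnrrrnrrrnrrrnrrrnrr

s(k+1) = s(k)·r·s(k) — each term doubles the last with 'r' between the halves.
So the next term is two copies of nrrrnrrrnrrrnrr with 'r' between the halves.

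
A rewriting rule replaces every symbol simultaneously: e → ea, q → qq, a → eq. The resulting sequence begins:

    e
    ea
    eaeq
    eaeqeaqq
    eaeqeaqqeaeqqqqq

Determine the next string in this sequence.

Replace each of the 16 characters of eaeqeaqqeaeqqqqq in place — ea eq ea qq ea eq qq qq ea eq ea qq qq qq qq qq — and concatenate.

eaeqeaqqeaeqqqqqeaeqeaqqqqqqqqqq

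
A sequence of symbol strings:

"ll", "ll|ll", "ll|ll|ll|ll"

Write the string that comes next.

Every step duplicates the string with '|' between the halves.
One more doubling of ll|ll|ll|ll gives the answer.

ll|ll|ll|ll|ll|ll|ll|ll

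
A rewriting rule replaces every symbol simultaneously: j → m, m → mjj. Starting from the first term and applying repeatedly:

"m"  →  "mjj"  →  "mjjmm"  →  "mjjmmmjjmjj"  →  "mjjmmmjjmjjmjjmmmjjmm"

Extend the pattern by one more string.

mjjmmmjjmjjmjjmmmjjmmmjjmmmjjmjjmjjmmmjjmjj

Applying the rule to each of the 21 symbols of mjjmmmjjmjjmjjmmmjjmm gives the pieces mjj m m mjj mjj mjj m m mjj m m mjj m m mjj mjj mjj m m mjj mjj, which concatenate to the answer.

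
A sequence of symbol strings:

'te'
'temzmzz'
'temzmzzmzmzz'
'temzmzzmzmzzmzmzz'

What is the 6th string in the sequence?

Each term is the previous one with mzmzz appended.
From temzmzzmzmzzmzmzz, 2 further steps: temzmzzmzmzzmzmzz → temzmzzmzmzzmzmzzmzmzz → (answer).

temzmzzmzmzzmzmzzmzmzzmzmzz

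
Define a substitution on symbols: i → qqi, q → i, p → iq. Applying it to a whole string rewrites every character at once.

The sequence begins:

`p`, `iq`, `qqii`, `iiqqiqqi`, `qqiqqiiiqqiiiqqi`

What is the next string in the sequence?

φ(qqiqqiiiqqiiiqqi) expands symbol-by-symbol to i i qqi i i qqi qqi qqi i i qqi qqi qqi i i qqi; joining the 16 pieces gives the next term.

iiqqiiiqqiqqiqqiiiqqiqqiqqiiiqqi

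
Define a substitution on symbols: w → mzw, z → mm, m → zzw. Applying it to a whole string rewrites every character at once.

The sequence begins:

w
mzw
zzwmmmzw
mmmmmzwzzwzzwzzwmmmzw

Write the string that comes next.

Rewriting the 21 symbols of mmmmmzwzzwzzwzzwmmmzw one by one yields zzw zzw zzw zzw zzw mm mzw mm mm mzw mm mm mzw mm mm mzw zzw zzw zzw mm mzw; concatenated:

zzwzzwzzwzzwzzwmmmzwmmmmmzwmmmmmzwmmmmmzwzzwzzwzzwmmmzw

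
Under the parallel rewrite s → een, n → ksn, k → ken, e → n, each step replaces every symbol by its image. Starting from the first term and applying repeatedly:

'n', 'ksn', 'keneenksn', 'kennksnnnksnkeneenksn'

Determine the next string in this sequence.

Rewriting the 21 symbols of kennksnnnksnkeneenksn one by one yields ken n ksn ksn ken een ksn ksn ksn ken een ksn ken n ksn n n ksn ken een ksn; concatenated:

kennksnksnkeneenksnksnksnkeneenksnkennksnnnksnkeneenksn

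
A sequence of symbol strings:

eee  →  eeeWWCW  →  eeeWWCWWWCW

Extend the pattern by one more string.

Every step adds WWCW to the end: s(k+1) = s(k)·WWCW.
So the next term is eeeWWCWWWCW·WWCW.

eeeWWCWWWCWWWCW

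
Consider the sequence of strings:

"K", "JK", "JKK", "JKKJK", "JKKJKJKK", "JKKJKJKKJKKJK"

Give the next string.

JKKJKJKKJKKJKJKKJKJKK

Each term (from the third on) is the previous term followed by the one before it: term 3 = JK·K = JKK.
So term 7 is JKKJKJKKJKKJK·JKKJKJKK.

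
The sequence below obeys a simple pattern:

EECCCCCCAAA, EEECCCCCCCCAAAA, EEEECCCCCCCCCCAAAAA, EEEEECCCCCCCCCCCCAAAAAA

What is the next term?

EEEEEECCCCCCCCCCCCCCAAAAAAA

Each string has the form E^{n} C^{2n+2} A^{n+1}, where the shown terms are n = 2, 3, 4, 5.
For the next term, n = 6, so the run lengths are 6, 14, 7.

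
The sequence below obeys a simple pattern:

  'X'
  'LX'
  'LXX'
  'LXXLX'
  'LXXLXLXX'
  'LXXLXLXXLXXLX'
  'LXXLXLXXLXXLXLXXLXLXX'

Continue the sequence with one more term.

Each term (from the third on) is the previous term followed by the one before it: term 3 = LX·X = LXX.
The next term joins LXXLXLXXLXXLXLXXLXLXX and LXXLXLXXLXXLX.

LXXLXLXXLXXLXLXXLXLXXLXXLXLXXLXXLX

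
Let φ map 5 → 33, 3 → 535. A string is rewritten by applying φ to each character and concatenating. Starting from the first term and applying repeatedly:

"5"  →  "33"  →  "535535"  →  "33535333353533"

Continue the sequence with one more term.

53553533535335355355355353353533535535

Replace each of the 14 characters of 33535333353533 in place — 535 535 33 535 33 535 535 535 535 33 535 33 535 535 — and concatenate.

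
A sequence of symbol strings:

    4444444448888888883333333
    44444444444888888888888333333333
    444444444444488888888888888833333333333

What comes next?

4444444444444448888888888888888883333333333333

Term n consists of 2n+3 4's, followed by 3n 8's, followed by 2n+1 3's, where the shown terms are n = 3, 4, 5.
Setting n = 6 gives 15, 18, 13 characters in each block.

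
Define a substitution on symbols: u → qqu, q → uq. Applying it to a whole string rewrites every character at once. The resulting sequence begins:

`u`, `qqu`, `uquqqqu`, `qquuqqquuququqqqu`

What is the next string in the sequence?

uquqqquqquuququqqquqquuqqquuqqquuququqqqu

Applying the rule to each of the 17 symbols of qquuqqquuququqqqu gives the pieces uq uq qqu qqu uq uq uq qqu qqu uq qqu uq qqu uq uq uq qqu, which concatenate to the answer.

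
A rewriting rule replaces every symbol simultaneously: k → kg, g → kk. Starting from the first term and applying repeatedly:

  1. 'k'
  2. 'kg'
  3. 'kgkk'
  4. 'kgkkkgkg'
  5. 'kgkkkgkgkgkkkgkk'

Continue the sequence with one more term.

Applying the rule to each of the 16 symbols of kgkkkgkgkgkkkgkk gives the pieces kg kk kg kg kg kk kg kk kg kk kg kg kg kk kg kg, which concatenate to the answer.

kgkkkgkgkgkkkgkkkgkkkgkgkgkkkgkg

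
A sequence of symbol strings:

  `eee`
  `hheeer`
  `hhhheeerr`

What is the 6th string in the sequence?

s(k+1) = hh·s(k)·r, so each term gains hh as a prefix and r as a suffix.
From hhhheeerr, 3 further steps: hhhheeerr → hhhhhheeerrr → hhhhhhhheeerrrr → (answer).

hhhhhhhhhheeerrrrr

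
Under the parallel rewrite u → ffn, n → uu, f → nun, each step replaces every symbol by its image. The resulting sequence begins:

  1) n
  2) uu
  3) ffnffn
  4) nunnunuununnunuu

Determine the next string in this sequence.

uuffnuuuuffnuuffnffnuuffnuuuuffnuuffnffn

Replace each of the 16 characters of nunnunuununnunuu in place — uu ffn uu uu ffn uu ffn ffn uu ffn uu uu ffn uu ffn ffn — and concatenate.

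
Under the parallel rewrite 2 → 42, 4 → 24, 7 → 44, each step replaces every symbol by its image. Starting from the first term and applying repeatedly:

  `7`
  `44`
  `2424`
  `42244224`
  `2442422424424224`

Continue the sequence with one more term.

Rewriting the 16 symbols of 2442422424424224 one by one yields 42 24 24 42 24 42 42 24 42 24 24 42 24 42 42 24; concatenated:

42242442244242244224244224424224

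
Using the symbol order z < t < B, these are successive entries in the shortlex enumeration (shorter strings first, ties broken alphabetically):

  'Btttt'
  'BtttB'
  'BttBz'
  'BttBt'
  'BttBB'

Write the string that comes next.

BtBzz

Treat BttBB as a base-3 numeral over the given alphabet and add one, carrying through any trailing B's.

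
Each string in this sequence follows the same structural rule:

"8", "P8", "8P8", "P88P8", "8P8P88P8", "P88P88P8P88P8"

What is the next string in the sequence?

Each term (from the third on) is the two preceding terms concatenated in order: term 3 = 8·P8 = 8P8.
The next term joins 8P8P88P8 and P88P88P8P88P8.

8P8P88P8P88P88P8P88P8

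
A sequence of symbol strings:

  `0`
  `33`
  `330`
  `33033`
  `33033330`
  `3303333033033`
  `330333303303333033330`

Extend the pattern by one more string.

3303333033033330333303303333033033

From term 3 onward, concatenate the last term with the second-to-last: 33·0 = 330, 330·33 = 33033, …
So term 8 is 330333303303333033330·3303333033033.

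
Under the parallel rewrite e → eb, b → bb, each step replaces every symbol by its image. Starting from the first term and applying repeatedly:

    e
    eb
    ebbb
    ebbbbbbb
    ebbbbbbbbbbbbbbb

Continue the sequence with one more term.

φ(ebbbbbbbbbbbbbbb) expands symbol-by-symbol to eb bb bb bb bb bb bb bb bb bb bb bb bb bb bb bb; joining the 16 pieces gives the next term.

ebbbbbbbbbbbbbbbbbbbbbbbbbbbbbbb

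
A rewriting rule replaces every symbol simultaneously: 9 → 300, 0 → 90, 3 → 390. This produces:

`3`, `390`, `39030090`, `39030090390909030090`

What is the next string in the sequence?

φ(39030090390909030090) expands symbol-by-symbol to 390 300 90 390 90 90 300 90 390 300 90 300 90 300 90 390 90 90 300 90; joining the 20 pieces gives the next term.

39030090390909030090390300903009030090390909030090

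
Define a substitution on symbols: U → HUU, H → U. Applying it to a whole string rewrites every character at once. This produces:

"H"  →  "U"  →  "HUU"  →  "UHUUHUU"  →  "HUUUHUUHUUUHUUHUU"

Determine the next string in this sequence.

UHUUHUUHUUUHUUHUUUHUUHUUHUUUHUUHUUUHUUHUU

Replace each of the 17 characters of HUUUHUUHUUUHUUHUU in place — U HUU HUU HUU U HUU HUU U HUU HUU HUU U HUU HUU U HUU HUU — and concatenate.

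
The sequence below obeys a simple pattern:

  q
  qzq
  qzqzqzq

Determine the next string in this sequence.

Every step duplicates the string with 'z' between the halves.
Doubling qzqzqzq with 'z' between the halves:

qzqzqzqzqzqzqzq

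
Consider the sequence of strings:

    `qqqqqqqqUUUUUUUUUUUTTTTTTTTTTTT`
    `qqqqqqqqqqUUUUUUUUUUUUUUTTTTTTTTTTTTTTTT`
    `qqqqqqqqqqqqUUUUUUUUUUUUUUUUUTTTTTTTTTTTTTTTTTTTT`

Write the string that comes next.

qqqqqqqqqqqqqqUUUUUUUUUUUUUUUUUUUUTTTTTTTTTTTTTTTTTTTTTTTT

Reading off run lengths: q runs 8, 10, 12; U runs 11, 14, 17; T runs 12, 16, 20 — each is linear in n, where the shown terms are n = 3, 4, 5.
For the next term, n = 6, so the run lengths are 14, 20, 24.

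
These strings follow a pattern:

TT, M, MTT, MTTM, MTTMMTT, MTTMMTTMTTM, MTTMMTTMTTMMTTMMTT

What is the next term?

MTTMMTTMTTMMTTMMTTMTTMMTTMTTM

Each term (from the third on) is the previous term followed by the one before it: term 3 = M·TT = MTT.
So term 8 is MTTMMTTMTTMMTTMMTT·MTTMMTTMTTM.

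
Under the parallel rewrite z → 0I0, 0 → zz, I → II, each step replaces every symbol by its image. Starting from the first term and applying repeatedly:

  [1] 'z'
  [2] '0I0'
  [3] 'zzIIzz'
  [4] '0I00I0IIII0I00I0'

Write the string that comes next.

zzIIzzzzIIzzIIIIIIIIzzIIzzzzIIzz

Replace each of the 16 characters of 0I00I0IIII0I00I0 in place — zz II zz zz II zz II II II II zz II zz zz II zz — and concatenate.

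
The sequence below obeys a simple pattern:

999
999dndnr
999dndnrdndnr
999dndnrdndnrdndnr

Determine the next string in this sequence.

999dndnrdndnrdndnrdndnr

Every step adds dndnr to the end: s(k+1) = s(k)·dndnr.
One more step from 999dndnrdndnrdndnr gives the answer.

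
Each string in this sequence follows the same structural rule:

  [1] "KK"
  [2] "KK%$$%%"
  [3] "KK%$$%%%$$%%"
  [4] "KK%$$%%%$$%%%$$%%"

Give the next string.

Each term is the previous one with %$$%% appended.
So the next term is KK%$$%%%$$%%%$$%%·%$$%%.

KK%$$%%%$$%%%$$%%%$$%%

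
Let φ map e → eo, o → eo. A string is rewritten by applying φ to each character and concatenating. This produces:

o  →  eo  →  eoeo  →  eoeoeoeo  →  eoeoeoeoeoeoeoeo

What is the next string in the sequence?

eoeoeoeoeoeoeoeoeoeoeoeoeoeoeoeo

Replace each of the 16 characters of eoeoeoeoeoeoeoeo in place — eo eo eo eo eo eo eo eo eo eo eo eo eo eo eo eo — and concatenate.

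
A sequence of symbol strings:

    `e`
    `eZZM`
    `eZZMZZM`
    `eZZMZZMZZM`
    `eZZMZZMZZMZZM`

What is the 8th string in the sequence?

eZZMZZMZZMZZMZZMZZMZZM

The strings grow by a fixed suffix ZZM each time.
From eZZMZZMZZMZZM, 3 further steps: eZZMZZMZZMZZM → eZZMZZMZZMZZMZZM → eZZMZZMZZMZZMZZMZZM → (answer).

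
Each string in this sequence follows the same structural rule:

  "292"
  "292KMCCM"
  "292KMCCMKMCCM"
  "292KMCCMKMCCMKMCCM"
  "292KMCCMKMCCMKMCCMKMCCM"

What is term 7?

292KMCCMKMCCMKMCCMKMCCMKMCCMKMCCM

The strings grow by a fixed suffix KMCCM each time.
From 292KMCCMKMCCMKMCCMKMCCM, 2 further steps: 292KMCCMKMCCMKMCCMKMCCM → 292KMCCMKMCCMKMCCMKMCCMKMCCM → (answer).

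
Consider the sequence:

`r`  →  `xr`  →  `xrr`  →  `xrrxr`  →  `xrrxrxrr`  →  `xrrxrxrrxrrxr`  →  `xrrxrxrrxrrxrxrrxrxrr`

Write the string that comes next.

xrrxrxrrxrrxrxrrxrxrrxrrxrxrrxrrxr

This is a Fibonacci-style word recurrence s(k) = s(k−1)·s(k−2): e.g. xr·r = xrr.
So term 8 is xrrxrxrrxrrxrxrrxrxrr·xrrxrxrrxrrxr.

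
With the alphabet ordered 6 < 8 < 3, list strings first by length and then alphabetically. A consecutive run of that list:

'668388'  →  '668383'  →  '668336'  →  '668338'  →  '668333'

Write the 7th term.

663668

Continuing the enumeration 2 steps past 668333: 668333 → 663666 → (answer).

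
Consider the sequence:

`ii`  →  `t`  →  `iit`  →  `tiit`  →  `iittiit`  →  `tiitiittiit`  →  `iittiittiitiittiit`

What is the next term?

tiitiittiitiittiittiitiittiit

Each term (from the third on) is the two preceding terms concatenated in order: term 3 = ii·t = iit.
So term 8 is tiitiittiit·iittiittiitiittiit.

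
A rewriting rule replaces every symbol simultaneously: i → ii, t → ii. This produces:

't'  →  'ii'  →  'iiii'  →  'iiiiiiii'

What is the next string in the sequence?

Rewriting each symbol of iiiiiiii: i→ii, i→ii, i→ii, i→ii, i→ii, i→ii, i→ii, i→ii, which concatenates to ii ii ii ii ii ii ii ii.

iiiiiiiiiiiiiiii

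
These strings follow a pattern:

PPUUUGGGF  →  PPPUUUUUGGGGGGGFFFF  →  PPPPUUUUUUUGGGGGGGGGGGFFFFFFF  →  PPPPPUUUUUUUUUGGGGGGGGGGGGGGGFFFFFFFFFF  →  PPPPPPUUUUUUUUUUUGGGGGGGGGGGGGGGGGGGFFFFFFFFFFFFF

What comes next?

Reading off run lengths: P runs 2, 3, 4, 5, 6; U runs 3, 5, 7, 9, 11; G runs 3, 7, 11, 15, 19; F runs 1, 4, 7, 10, 13 — each is linear in n (n = 1, 2, …).
Setting n = 6 gives 7, 13, 23, 16 characters in each block.

PPPPPPPUUUUUUUUUUUUUGGGGGGGGGGGGGGGGGGGGGGGFFFFFFFFFFFFFFFF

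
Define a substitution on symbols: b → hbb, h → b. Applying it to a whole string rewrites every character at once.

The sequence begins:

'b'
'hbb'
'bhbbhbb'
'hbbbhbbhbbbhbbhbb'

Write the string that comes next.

Applying the rule to each of the 17 symbols of hbbbhbbhbbbhbbhbb gives the pieces b hbb hbb hbb b hbb hbb b hbb hbb hbb b hbb hbb b hbb hbb, which concatenate to the answer.

bhbbhbbhbbbhbbhbbbhbbhbbhbbbhbbhbbbhbbhbb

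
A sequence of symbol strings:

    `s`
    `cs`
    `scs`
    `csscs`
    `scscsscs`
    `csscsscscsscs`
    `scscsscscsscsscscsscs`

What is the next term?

From term 3 onward, concatenate the second-to-last term with the last: s·cs = scs, cs·scs = csscs, …
Continuing: csscsscscsscs · scscsscscsscsscscsscs gives term 8.

csscsscscsscsscscsscscsscsscscsscs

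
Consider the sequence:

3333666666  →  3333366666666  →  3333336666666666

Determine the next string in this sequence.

Reading off run lengths: 3 runs 4, 5, 6; 6 runs 6, 8, 10 — each is linear in n, where the shown terms are n = 3, 4, 5.
At n = 6 the blocks have lengths 7, 12.

3333333666666666666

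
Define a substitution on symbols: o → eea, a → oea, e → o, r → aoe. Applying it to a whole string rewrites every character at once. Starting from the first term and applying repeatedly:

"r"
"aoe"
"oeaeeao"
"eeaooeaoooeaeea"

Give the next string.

φ(eeaooeaoooeaeea) expands symbol-by-symbol to o o oea eea eea o oea eea eea eea o oea o o oea; joining the 15 pieces gives the next term.

oooeaeeaeeaooeaeeaeeaeeaooeaoooea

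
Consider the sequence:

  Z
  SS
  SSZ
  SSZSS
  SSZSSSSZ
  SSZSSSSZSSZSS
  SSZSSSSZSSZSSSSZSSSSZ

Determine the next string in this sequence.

This is a Fibonacci-style word recurrence s(k) = s(k−1)·s(k−2): e.g. SS·Z = SSZ.
Continuing: SSZSSSSZSSZSSSSZSSSSZ · SSZSSSSZSSZSS gives term 8.

SSZSSSSZSSZSSSSZSSSSZSSZSSSSZSSZSS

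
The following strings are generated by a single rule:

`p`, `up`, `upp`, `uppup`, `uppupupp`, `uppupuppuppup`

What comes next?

Each term (from the third on) is the previous term followed by the one before it: term 3 = up·p = upp.
So term 7 is uppupuppuppup·uppupupp.

uppupuppuppupuppupupp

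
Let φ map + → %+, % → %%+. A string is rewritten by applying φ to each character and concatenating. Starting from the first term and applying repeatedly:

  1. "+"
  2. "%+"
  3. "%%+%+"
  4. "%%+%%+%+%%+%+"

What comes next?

Replace each of the 13 characters of %%+%%+%+%%+%+ in place — %%+ %%+ %+ %%+ %%+ %+ %%+ %+ %%+ %%+ %+ %%+ %+ — and concatenate.

%%+%%+%+%%+%%+%+%%+%+%%+%%+%+%%+%+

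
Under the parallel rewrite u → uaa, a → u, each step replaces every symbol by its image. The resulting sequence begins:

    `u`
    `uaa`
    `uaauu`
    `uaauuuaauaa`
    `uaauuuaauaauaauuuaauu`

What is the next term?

uaauuuaauaauaauuuaauuuaauuuaauaauaauuuaauaa

φ(uaauuuaauaauaauuuaauu) expands symbol-by-symbol to uaa u u uaa uaa uaa u u uaa u u uaa u u uaa uaa uaa u u uaa uaa; joining the 21 pieces gives the next term.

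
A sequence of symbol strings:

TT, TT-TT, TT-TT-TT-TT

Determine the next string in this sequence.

Each string is two copies of the previous one joined by '-'.
Doubling TT-TT-TT-TT with '-' between the halves:

TT-TT-TT-TT-TT-TT-TT-TT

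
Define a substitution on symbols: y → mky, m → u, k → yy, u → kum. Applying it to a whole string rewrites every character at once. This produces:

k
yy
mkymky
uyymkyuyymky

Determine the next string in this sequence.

kummkymkyuyymkykummkymkyuyymky

Apply φ to uyymkyuyymky symbol by symbol: u→kum, y→mky, y→mky, m→u, k→yy, y→mky, u→kum, y→mky, y→mky, m→u, k→yy, y→mky; joined: kum mky mky u yy mky kum mky mky u yy mky.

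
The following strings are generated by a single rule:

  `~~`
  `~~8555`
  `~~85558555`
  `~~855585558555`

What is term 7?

Each term is the previous one with 8555 appended.
From ~~855585558555, 3 further steps: ~~855585558555 → ~~8555855585558555 → ~~85558555855585558555 → (answer).

~~855585558555855585558555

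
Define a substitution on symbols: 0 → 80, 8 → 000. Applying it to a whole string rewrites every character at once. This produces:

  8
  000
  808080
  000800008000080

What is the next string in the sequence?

808080000808080800008080808000080

Replace each of the 15 characters of 000800008000080 in place — 80 80 80 000 80 80 80 80 000 80 80 80 80 000 80 — and concatenate.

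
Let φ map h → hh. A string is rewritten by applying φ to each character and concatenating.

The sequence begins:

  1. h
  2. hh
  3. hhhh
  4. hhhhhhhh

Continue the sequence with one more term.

Apply φ to hhhhhhhh symbol by symbol: h→hh, h→hh, h→hh, h→hh, h→hh, h→hh, h→hh, h→hh; joined: hh hh hh hh hh hh hh hh.

hhhhhhhhhhhhhhhh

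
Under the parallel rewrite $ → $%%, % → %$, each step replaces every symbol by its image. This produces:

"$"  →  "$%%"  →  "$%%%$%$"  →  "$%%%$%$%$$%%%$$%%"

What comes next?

$%%%$%$%$$%%%$$%%%$$%%$%%%$%$%$$%%$%%%$%$

φ($%%%$%$%$$%%%$$%%) expands symbol-by-symbol to $%% %$ %$ %$ $%% %$ $%% %$ $%% $%% %$ %$ %$ $%% $%% %$ %$; joining the 17 pieces gives the next term.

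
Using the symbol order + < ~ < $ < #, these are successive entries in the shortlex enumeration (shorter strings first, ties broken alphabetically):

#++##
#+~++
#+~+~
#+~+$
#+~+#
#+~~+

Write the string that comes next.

#+~~~

Treat #+~~+ as a base-4 numeral over the given alphabet and add one, carrying through any trailing #'s.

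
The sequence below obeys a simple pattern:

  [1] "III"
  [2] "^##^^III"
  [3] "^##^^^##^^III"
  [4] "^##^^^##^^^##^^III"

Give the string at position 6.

^##^^^##^^^##^^^##^^^##^^III

The strings grow by a fixed prefix ^##^^ each time.
From ^##^^^##^^^##^^III, 2 further steps: ^##^^^##^^^##^^III → ^##^^^##^^^##^^^##^^III → (answer).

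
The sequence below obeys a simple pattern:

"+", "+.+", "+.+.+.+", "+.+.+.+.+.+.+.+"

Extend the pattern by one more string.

+.+.+.+.+.+.+.+.+.+.+.+.+.+.+.+

Every step duplicates the string with '.' between the halves.
One more doubling of +.+.+.+.+.+.+.+ gives the answer.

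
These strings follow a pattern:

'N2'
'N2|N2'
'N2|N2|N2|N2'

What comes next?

N2|N2|N2|N2|N2|N2|N2|N2

Each string is two copies of the previous one joined by '|'.
One more doubling of N2|N2|N2|N2 gives the answer.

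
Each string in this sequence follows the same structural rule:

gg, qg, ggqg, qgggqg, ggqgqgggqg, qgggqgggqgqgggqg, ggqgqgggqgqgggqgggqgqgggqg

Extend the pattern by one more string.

qgggqgggqgqgggqgggqgqgggqgqgggqgggqgqgggqg

From term 3 onward, concatenate the second-to-last term with the last: gg·qg = ggqg, qg·ggqg = qgggqg, …
The next term joins qgggqgggqgqgggqg and ggqgqgggqgqgggqgggqgqgggqg.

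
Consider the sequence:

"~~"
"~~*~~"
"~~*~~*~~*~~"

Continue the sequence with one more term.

Every step duplicates the string with '*' between the halves.
Doubling ~~*~~*~~*~~ with '*' between the halves:

~~*~~*~~*~~*~~*~~*~~*~~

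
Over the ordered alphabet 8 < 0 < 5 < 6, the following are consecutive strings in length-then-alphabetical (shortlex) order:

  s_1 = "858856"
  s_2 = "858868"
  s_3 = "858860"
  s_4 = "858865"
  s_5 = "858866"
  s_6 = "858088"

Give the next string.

Treat 858088 as a base-4 numeral over the given alphabet and add one, carrying through any trailing 6's.

858080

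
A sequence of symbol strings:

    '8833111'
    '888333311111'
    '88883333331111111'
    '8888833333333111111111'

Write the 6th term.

88888883333333333331111111111111

Each string has the form 8^{n+1} 3^{2n} 1^{2n+1} (n = 1, 2, …).
For term 6, n = 6, so the run lengths are 7, 12, 13.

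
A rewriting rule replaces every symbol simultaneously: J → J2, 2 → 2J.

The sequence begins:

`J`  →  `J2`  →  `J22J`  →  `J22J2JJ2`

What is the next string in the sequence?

J22J2JJ22JJ2J22J

Rewriting each symbol of J22J2JJ2: J→J2, 2→2J, 2→2J, J→J2, 2→2J, J→J2, J→J2, 2→2J, which concatenates to J2 2J 2J J2 2J J2 J2 2J.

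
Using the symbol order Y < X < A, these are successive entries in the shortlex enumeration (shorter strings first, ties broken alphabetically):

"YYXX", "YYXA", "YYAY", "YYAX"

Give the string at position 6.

YXYY

Continuing the enumeration 2 steps past YYAX: YYAX → YYAA → (answer).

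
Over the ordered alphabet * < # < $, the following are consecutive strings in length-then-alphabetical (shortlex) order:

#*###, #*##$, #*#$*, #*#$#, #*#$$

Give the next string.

#*$**

Find the rightmost character of #*#$$ below $, bump it to the next letter, and reset everything to its right to *.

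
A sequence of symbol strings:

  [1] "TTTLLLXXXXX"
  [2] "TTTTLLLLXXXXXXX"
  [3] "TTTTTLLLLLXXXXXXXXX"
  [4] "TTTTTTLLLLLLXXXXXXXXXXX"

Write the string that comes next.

TTTTTTTLLLLLLLXXXXXXXXXXXXX

Each string has the form T^{n+1} L^{n+1} X^{2n+1}, where the shown terms are n = 2, 3, 4, 5.
At n = 6 the blocks have lengths 7, 7, 13.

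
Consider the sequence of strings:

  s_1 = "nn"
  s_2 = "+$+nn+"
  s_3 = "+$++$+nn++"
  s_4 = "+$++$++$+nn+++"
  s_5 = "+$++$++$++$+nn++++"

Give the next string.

s(k+1) = +$+·s(k)·+, so each term gains +$+ as a prefix and + as a suffix.
Applying this once more to +$++$++$++$+nn++++:

+$++$++$++$++$+nn+++++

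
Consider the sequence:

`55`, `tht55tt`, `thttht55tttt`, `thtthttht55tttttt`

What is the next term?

Each term wraps the previous one in tht on the left and tt on the right.
Applying this once more to thtthttht55tttttt:

thtthtthttht55tttttttt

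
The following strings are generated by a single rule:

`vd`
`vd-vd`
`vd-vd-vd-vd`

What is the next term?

vd-vd-vd-vd-vd-vd-vd-vd

s(k+1) = s(k)·-·s(k) — each term doubles the last with '-' between the halves.
So the next term is two copies of vd-vd-vd-vd with '-' between the halves.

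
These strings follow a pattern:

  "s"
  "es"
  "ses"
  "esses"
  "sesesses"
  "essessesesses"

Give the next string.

Each term (from the third on) is the two preceding terms concatenated in order: term 3 = s·es = ses.
Continuing: sesesses · essessesesses gives term 7.

sesessesessessesesses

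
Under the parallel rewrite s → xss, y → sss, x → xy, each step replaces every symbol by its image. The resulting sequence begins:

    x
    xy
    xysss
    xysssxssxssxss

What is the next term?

φ(xysssxssxssxss) expands symbol-by-symbol to xy sss xss xss xss xy xss xss xy xss xss xy xss xss; joining the 14 pieces gives the next term.

xysssxssxssxssxyxssxssxyxssxssxyxssxss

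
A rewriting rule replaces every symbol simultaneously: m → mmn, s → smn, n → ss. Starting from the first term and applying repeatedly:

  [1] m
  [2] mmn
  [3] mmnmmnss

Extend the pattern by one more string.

Expanding mmnmmnss: m→mmn, m→mmn, n→ss, m→mmn, m→mmn, n→ss, s→smn, s→smn. Concatenated: mmn mmn ss mmn mmn ss smn smn.

mmnmmnssmmnmmnsssmnsmn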